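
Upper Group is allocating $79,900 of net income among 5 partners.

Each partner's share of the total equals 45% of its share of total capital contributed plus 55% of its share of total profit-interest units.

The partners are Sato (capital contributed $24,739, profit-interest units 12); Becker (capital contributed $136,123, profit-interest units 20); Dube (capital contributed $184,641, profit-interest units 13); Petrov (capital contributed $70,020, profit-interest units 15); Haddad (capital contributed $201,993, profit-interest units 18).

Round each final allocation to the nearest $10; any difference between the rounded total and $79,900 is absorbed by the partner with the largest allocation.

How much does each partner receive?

Totals — capital contributed 617,516, profit-interest units 78.
Blended shares (45% capital contributed + 55% profit-interest units): Sato 0.1026; Becker 0.2402; Dube 0.2262; Petrov 0.1568; Haddad 0.2741.
Raw shares: Sato 8,201.20; Becker 19,193.74; Dube 18,074.93; Petrov 12,527.89; Haddad 21,902.24.
At nearest $10: Sato $8,200; Becker $19,190; Dube $18,070; Petrov $12,530; Haddad $21,900. Sum = $79,890.
Difference $79,900 − $79,890 = +$10 applied to largest allocation (Haddad): Haddad becomes $21,910.

Sato: $8,200 | Becker: $19,190 | Dube: $18,070 | Petrov: $12,530 | Haddad: $21,910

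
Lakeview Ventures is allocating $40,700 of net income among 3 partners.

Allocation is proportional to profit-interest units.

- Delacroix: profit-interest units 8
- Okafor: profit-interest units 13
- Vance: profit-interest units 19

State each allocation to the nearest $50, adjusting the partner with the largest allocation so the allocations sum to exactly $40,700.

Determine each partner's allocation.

Delacroix: $8,150 · Okafor: $13,250 · Vance: $19,300

Sum of profit-interest units: 40.
Raw shares: Delacroix 8/40 × $40,700 = 8,140.00; Okafor 13/40 × $40,700 = 13,227.50; Vance 19/40 × $40,700 = 19,332.50.
After rounding ($50): Delacroix $8,150; Okafor $13,250; Vance $19,350. Sum = $40,750.
Difference $40,700 − $40,750 = −$50 applied to largest allocation (Vance): Vance becomes $19,300.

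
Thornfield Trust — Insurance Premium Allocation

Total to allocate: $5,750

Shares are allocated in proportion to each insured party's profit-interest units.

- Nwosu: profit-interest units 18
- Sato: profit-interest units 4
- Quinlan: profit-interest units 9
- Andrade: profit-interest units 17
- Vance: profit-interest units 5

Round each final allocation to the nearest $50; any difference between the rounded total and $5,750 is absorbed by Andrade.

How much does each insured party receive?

Profit-interest units total: 53.
Proportional shares: Nwosu 18/53 × $5,750 = 1,952.83; Sato 4/53 × $5,750 = 433.96; Quinlan 9/53 × $5,750 = 976.42; Andrade 17/53 × $5,750 = 1,844.34; Vance 5/53 × $5,750 = 542.45.
At nearest $50: Nwosu $1,950; Sato $450; Quinlan $1,000; Andrade $1,850; Vance $550. Sum = $5,800.
Difference $5,750 − $5,800 = −$50 applied to Andrade: Andrade becomes $1,800.

Nwosu: $1,950 · Sato: $450 · Quinlan: $1,000 · Andrade: $1,800 · Vance: $550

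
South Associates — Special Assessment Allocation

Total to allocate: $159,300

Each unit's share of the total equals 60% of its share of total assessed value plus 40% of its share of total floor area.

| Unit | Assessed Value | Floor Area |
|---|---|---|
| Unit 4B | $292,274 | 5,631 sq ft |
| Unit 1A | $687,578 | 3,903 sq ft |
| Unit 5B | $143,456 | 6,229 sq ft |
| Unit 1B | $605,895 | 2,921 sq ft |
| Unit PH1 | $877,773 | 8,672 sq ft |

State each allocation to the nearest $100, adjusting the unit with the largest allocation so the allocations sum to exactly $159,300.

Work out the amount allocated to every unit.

Unit 4B: $23,800 · Unit 1A: $34,300 · Unit 5B: $19,800 · Unit 1B: $29,000 · Unit PH1: $52,400

Totals — assessed value 2,606,976, floor area 27,356.
Composite weights (60% assessed value + 40% floor area): Unit 4B 0.1496; Unit 1A 0.2153; Unit 5B 0.1241; Unit 1B 0.1822; Unit PH1 0.3288.
Raw shares: Unit 4B 23,831.91; Unit 1A 34,300.00; Unit 5B 19,768.69; Unit 1B 29,017.88; Unit PH1 52,381.52.
At nearest $100: Unit 4B $23,800; Unit 1A $34,300; Unit 5B $19,800; Unit 1B $29,000; Unit PH1 $52,400. Sum = $159,300.
Sum already equals the total — no adjustment.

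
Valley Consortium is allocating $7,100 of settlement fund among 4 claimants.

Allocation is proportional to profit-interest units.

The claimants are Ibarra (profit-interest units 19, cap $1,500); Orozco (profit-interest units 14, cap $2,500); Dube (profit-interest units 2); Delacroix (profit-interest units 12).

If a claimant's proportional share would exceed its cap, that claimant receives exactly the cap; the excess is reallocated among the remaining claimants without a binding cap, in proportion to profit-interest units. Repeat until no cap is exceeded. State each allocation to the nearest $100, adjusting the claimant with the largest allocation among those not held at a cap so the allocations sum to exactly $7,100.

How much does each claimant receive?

Ibarra: $1,500 | Orozco: $2,500 | Dube: $400 | Delacroix: $2,700

Profit-interest units total: 47.
Pro-rata shares before constraints: Ibarra 2,870.21; Orozco 2,114.89; Dube 302.13; Delacroix 1,812.77.
Held at cap: Ibarra ($1,500); residual $5,600 reallocated over remaining profit-interest units 28.
Held at cap: Orozco ($2,500); residual $3,100 reallocated over remaining profit-interest units 14.
Shares after redistribution: Dube 442.86 → $400; Delacroix 2,657.14 → $2,700.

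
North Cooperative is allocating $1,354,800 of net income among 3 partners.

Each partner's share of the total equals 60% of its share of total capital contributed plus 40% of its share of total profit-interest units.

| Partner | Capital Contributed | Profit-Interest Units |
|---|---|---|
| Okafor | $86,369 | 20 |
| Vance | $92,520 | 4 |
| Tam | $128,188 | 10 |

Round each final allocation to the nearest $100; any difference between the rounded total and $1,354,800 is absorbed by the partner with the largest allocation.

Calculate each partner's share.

Okafor: $547,400; Vance: $308,700; Tam: $498,700

Capital contributed total 307,077; profit-interest units total 34.
Composite weights (60% capital contributed + 40% profit-interest units): Okafor 0.4041; Vance 0.2278; Tam 0.3681.
Pro-rata amounts: Okafor 547,408.48; Vance 308,669.95; Tam 498,721.57.
At nearest $100: Okafor $547,400; Vance $308,700; Tam $498,700. Sum = $1,354,800.
Sum already equals the total — no adjustment.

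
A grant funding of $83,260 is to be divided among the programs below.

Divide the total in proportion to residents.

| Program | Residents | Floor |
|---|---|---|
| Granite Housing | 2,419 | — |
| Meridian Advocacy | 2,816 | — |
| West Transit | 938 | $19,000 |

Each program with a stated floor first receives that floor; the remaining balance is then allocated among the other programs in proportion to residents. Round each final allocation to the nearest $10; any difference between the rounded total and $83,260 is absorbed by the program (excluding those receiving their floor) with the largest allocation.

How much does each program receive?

Minimums first: West Transit $19,000. Residual $64,260.
Residual split over remaining residents 5,235: Granite Housing 29,693.40 → $29,690; Meridian Advocacy 34,566.60 → $34,570.

Granite Housing: $29,690 · Meridian Advocacy: $34,570 · West Transit: $19,000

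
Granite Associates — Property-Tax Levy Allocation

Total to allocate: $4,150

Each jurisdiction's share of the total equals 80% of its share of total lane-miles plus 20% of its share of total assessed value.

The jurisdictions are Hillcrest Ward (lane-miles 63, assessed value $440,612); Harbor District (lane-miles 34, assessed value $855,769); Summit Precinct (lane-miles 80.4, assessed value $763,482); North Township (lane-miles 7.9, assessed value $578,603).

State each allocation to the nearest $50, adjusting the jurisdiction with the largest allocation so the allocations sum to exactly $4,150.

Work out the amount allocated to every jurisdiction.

Lane-miles total 185.3; assessed value total 2,638,466.
Blended shares (80% lane-miles + 20% assessed value): Hillcrest Ward 0.3054; Harbor District 0.2117; Summit Precinct 0.4050; North Township 0.0780.
Pro-rata amounts: Hillcrest Ward 1,267.37; Harbor District 878.38; Summit Precinct 1,680.69; North Township 323.56.
Rounded to nearest $50: Hillcrest Ward $1,250; Harbor District $900; Summit Precinct $1,700; North Township $300. Sum = $4,150.
Sum already equals the total — no adjustment.

Hillcrest Ward: $1,250 | Harbor District: $900 | Summit Precinct: $1,700 | North Township: $300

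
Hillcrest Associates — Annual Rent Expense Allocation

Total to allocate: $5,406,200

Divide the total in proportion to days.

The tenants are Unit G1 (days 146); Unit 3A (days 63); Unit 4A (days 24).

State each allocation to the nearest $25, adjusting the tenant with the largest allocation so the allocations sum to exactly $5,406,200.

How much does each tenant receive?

Sum of days: 233.
Raw shares: Unit G1 146/233 × $5,406,200 = 3,387,575.97; Unit 3A 63/233 × $5,406,200 = 1,461,762.23; Unit 4A 24/233 × $5,406,200 = 556,861.80.
Rounded to nearest $25: Unit G1 $3,387,575; Unit 3A $1,461,750; Unit 4A $556,850. Sum = $5,406,175.
Difference $5,406,200 − $5,406,175 = +$25 applied to largest allocation (Unit G1): Unit G1 becomes $3,387,600.

Unit G1: $3,387,600; Unit 3A: $1,461,750; Unit 4A: $556,850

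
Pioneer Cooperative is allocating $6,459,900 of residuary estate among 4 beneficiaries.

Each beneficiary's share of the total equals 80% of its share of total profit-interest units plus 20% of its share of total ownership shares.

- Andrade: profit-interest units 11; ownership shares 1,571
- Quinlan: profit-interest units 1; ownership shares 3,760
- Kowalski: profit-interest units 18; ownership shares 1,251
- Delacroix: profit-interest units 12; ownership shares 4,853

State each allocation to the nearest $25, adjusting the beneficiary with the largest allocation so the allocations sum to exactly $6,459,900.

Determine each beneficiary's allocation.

Andrade: $1,531,000 | Quinlan: $547,875 | Kowalski: $2,356,150 | Delacroix: $2,024,875

Totals — profit-interest units 42, ownership shares 11,435.
Composite weights (80% profit-interest units + 20% ownership shares): Andrade 0.2370; Quinlan 0.0848; Kowalski 0.3647; Delacroix 0.3135.
Proportional shares: Andrade 1,531,001.81; Quinlan 547,868.17; Kowalski 2,356,166.71; Delacroix 2,024,863.30.
At nearest $25: Andrade $1,531,000; Quinlan $547,875; Kowalski $2,356,175; Delacroix $2,024,875. Sum = $6,459,925.
Difference $6,459,900 − $6,459,925 = −$25 applied to largest allocation (Kowalski): Kowalski becomes $2,356,150.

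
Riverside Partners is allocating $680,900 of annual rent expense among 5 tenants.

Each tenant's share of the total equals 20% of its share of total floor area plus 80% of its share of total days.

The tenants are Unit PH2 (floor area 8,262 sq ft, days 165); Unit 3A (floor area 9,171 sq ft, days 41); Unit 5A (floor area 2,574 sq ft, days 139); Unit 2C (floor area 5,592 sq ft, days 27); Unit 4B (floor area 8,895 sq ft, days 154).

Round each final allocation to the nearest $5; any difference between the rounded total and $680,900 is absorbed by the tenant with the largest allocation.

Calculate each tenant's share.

Unit PH2: $203,485; Unit 3A: $78,665; Unit 5A: $154,110; Unit 2C: $50,040; Unit 4B: $194,600

Totals — floor area 34,494, days 526.
Blended shares (20% floor area + 80% days): Unit PH2 0.2989; Unit 3A 0.1155; Unit 5A 0.2263; Unit 2C 0.0735; Unit 4B 0.2858.
Unrounded shares: Unit PH2 203,490.07; Unit 3A 78,665.66; Unit 5A 154,108.90; Unit 2C 50,037.75; Unit 4B 194,597.62.
At nearest $5: Unit PH2 $203,490; Unit 3A $78,665; Unit 5A $154,110; Unit 2C $50,040; Unit 4B $194,600. Sum = $680,905.
Difference $680,900 − $680,905 = −$5 applied to largest allocation (Unit PH2): Unit PH2 becomes $203,485.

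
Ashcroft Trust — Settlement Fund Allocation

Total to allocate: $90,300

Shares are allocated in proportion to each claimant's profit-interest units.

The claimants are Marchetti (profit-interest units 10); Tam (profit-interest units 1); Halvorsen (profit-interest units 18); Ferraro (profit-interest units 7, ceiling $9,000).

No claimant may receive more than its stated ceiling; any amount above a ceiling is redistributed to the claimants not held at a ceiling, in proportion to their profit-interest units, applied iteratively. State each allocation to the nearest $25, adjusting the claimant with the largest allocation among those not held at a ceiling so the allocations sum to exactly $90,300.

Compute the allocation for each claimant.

Marchetti: $28,025; Tam: $2,800; Halvorsen: $50,475; Ferraro: $9,000

Combined profit-interest units = 36.
Unconstrained shares: Marchetti 25,083.33; Tam 2,508.33; Halvorsen 45,150.00; Ferraro 17,558.33.
Capped: Ferraro ($9,000); residual $81,300 reallocated over remaining profit-interest units 29.
Redistributed shares: Marchetti 28,034.48 → $28,025; Tam 2,803.45 → $2,800; Halvorsen 50,462.07 → $50,450.
Rounding difference +$25 applied to Halvorsen → $50,475.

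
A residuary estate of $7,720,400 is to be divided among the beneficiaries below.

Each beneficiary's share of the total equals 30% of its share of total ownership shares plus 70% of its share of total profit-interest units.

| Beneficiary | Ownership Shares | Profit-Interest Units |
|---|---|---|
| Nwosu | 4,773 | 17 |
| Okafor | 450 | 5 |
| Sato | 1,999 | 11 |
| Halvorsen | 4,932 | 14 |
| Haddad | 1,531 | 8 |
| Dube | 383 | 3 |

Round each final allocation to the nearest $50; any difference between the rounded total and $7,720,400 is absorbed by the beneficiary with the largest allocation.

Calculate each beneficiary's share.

Ownership shares total 14,068; profit-interest units total 58.
Combined weights (30% ownership shares + 70% profit-interest units): Nwosu 0.3070; Okafor 0.0699; Sato 0.1754; Halvorsen 0.2741; Haddad 0.1292; Dube 0.0444.
Raw shares: Nwosu 2,369,827.77; Okafor 539,973.07; Sato 1,354,059.97; Halvorsen 2,116,473.41; Haddad 997,477.91; Dube 342,587.88.
At nearest $50: Nwosu $2,369,850; Okafor $539,950; Sato $1,354,050; Halvorsen $2,116,450; Haddad $997,500; Dube $342,600. Sum = $7,720,400.
Rounded total matches; no reconciliation needed.

Nwosu: $2,369,850 | Okafor: $539,950 | Sato: $1,354,050 | Halvorsen: $2,116,450 | Haddad: $997,500 | Dube: $342,600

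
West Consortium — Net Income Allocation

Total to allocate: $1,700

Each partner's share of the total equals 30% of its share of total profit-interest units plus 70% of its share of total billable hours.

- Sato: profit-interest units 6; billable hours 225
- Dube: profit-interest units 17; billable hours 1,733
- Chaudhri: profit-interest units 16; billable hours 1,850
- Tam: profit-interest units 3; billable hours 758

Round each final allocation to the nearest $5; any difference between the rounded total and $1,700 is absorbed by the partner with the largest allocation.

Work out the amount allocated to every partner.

Sato: $130 · Dube: $660 · Chaudhri: $675 · Tam: $235

Profit-interest units total 42; billable hours total 4,566.
Blended shares (30% profit-interest units + 70% billable hours): Sato 0.0774; Dube 0.3871; Chaudhri 0.3979; Tam 0.1376.
Proportional shares: Sato 131.50; Dube 658.09; Chaudhri 676.44; Tam 233.98.
After rounding ($5): Sato $130; Dube $660; Chaudhri $675; Tam $235. Sum = $1,700.
Rounded total matches; no reconciliation needed.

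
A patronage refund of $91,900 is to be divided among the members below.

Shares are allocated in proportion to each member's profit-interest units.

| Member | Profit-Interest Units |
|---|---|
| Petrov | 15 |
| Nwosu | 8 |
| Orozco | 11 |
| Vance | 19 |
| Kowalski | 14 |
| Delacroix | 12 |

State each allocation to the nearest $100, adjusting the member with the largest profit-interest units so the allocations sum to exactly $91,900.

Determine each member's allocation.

Petrov: $17,400 | Nwosu: $9,300 | Orozco: $12,800 | Vance: $22,100 | Kowalski: $16,300 | Delacroix: $14,000

Combined profit-interest units = 15 + 8 + 11 + 19 + 14 + 12 = 79.
Proportional shares: Petrov 17,449.37; Nwosu 9,306.33; Orozco 12,796.20; Vance 22,102.53; Kowalski 16,286.08; Delacroix 13,959.49.
Rounded to nearest $100: Petrov $17,400; Nwosu $9,300; Orozco $12,800; Vance $22,100; Kowalski $16,300; Delacroix $14,000. Sum = $91,900.
No rounding difference to absorb.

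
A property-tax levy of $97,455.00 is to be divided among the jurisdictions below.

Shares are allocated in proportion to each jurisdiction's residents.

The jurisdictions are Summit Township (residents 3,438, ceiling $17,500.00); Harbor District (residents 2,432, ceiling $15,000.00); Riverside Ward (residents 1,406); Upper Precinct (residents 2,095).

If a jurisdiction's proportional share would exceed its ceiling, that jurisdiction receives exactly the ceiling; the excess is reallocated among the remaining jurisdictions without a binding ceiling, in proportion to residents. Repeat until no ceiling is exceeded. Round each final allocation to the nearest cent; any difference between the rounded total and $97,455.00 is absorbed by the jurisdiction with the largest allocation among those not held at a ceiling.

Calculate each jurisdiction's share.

Sum of residents: 9,371.
Pro-rata shares before constraints: Summit Township 35,753.9526; Harbor District 25,291.9176; Riverside Ward 14,621.8899; Upper Precinct 21,787.2399.
Held at cap: Summit Township ($17,500.00), Harbor District ($15,000.00); residual $64,955.00 reallocated over remaining residents 3,501.
Redistributed shares: Riverside Ward 26,085.8983 → $26,085.90; Upper Precinct 38,869.1017 → $38,869.10.

Summit Township: $17,500.00 | Harbor District: $15,000.00 | Riverside Ward: $26,085.90 | Upper Precinct: $38,869.10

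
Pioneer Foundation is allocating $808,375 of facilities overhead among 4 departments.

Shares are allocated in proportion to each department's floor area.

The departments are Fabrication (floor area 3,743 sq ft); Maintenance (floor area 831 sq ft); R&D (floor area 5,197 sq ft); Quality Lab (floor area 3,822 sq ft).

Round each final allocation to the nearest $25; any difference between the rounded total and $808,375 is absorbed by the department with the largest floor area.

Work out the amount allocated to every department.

Fabrication: $222,600 · Maintenance: $49,425 · R&D: $309,050 · Quality Lab: $227,300

Combined floor area = 13,593.
Pro-rata amounts: Fabrication 3,743/13,593 × $808,375 = 222,596.01; Maintenance 831/13,593 × $808,375 = 49,419.53; R&D 5,197/13,593 × $808,375 = 309,065.32; Quality Lab 3,822/13,593 × $808,375 = 227,294.14.
After rounding ($25): Fabrication $222,600; Maintenance $49,425; R&D $309,075; Quality Lab $227,300. Sum = $808,400.
Difference $808,375 − $808,400 = −$25 applied to largest floor area (R&D): R&D becomes $309,050.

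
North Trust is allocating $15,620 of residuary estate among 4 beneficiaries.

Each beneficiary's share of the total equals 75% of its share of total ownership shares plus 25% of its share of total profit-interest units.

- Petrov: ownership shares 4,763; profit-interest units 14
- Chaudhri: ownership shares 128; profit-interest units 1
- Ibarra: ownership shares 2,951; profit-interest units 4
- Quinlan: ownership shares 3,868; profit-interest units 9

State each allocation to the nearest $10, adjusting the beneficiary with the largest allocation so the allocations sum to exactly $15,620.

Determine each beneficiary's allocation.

Petrov: $6,720; Chaudhri: $270; Ibarra: $3,510; Quinlan: $5,120

Ownership shares total 11,710; profit-interest units total 28.
Blended shares (75% ownership shares + 25% profit-interest units): Petrov 0.4301; Chaudhri 0.0171; Ibarra 0.2247; Quinlan 0.3281.
Pro-rata amounts: Petrov 6,717.53; Chaudhri 267.52; Ibarra 3,510.12; Quinlan 5,124.83.
Rounded to nearest $10: Petrov $6,720; Chaudhri $270; Ibarra $3,510; Quinlan $5,120. Sum = $15,620.
Sum already equals the total — no adjustment.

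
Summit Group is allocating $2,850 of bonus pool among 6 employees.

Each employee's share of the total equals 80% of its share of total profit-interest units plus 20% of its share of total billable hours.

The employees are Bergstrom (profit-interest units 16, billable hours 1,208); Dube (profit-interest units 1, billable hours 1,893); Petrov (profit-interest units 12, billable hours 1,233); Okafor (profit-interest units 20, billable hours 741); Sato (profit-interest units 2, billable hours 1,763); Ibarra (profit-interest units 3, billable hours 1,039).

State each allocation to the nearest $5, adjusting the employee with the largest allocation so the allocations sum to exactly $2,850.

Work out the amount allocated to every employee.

Profit-interest units total 54; billable hours total 7,877.
Composite weights (80% profit-interest units + 20% billable hours): Bergstrom 0.2677; Dube 0.0629; Petrov 0.2091; Okafor 0.3151; Sato 0.0744; Ibarra 0.0708.
Raw shares: Bergstrom 762.97; Dube 179.20; Petrov 595.89; Okafor 898.07; Sato 212.02; Ibarra 201.85.
After rounding ($5): Bergstrom $765; Dube $180; Petrov $595; Okafor $900; Sato $210; Ibarra $200. Sum = $2,850.
Sum already equals the total — no adjustment.

Bergstrom: $765; Dube: $180; Petrov: $595; Okafor: $900; Sato: $210; Ibarra: $200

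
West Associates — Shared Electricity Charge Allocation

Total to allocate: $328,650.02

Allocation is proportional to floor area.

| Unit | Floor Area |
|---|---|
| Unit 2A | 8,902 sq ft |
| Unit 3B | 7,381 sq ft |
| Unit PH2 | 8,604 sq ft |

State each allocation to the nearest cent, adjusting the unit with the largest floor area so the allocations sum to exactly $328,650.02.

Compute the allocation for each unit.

Floor area total: 8,902 + 7,381 + 8,604 = 24,887.
Unrounded shares: Unit 2A 117,557.0570; Unit 3B 97,471.2017; Unit PH2 113,621.7612.
Rounded to nearest cent: Unit 2A $117,557.06; Unit 3B $97,471.20; Unit PH2 $113,621.76. Sum = $328,650.02.
Sum already equals the total — no adjustment.

Unit 2A: $117,557.06 | Unit 3B: $97,471.20 | Unit PH2: $113,621.76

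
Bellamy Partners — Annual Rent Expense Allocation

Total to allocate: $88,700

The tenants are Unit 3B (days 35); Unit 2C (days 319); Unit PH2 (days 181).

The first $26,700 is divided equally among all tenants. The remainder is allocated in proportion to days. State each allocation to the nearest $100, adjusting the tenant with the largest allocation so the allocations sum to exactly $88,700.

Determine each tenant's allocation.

First tranche $26,700 split equally: $8,900 each.
Remainder $62,000 by days (total 535): Unit 3B 4,056.07 → $4,100; Unit 2C 36,968.22 → $37,000; Unit PH2 20,975.70 → $21,000.
Rounding difference −$100 on remainder applied to Unit 2C.
Totals: Unit 3B $8,900 + $4,100 = $13,000; Unit 2C $8,900 + $36,900 = $45,800; Unit PH2 $8,900 + $21,000 = $29,900.

Unit 3B: $13,000 · Unit 2C: $45,800 · Unit PH2: $29,900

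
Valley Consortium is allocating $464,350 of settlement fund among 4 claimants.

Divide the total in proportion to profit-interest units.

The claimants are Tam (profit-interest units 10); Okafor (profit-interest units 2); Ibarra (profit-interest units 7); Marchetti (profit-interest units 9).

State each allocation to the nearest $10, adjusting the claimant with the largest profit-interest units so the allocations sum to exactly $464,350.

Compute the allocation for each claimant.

Profit-interest units total: 10 + 2 + 7 + 9 = 28.
Proportional shares: Tam 165,839.29; Okafor 33,167.86; Ibarra 116,087.50; Marchetti 149,255.36.
At nearest $10: Tam $165,840; Okafor $33,170; Ibarra $116,090; Marchetti $149,260. Sum = $464,360.
Difference $464,350 − $464,360 = −$10 applied to largest profit-interest units (Tam): Tam becomes $165,830.

Tam: $165,830 · Okafor: $33,170 · Ibarra: $116,090 · Marchetti: $149,260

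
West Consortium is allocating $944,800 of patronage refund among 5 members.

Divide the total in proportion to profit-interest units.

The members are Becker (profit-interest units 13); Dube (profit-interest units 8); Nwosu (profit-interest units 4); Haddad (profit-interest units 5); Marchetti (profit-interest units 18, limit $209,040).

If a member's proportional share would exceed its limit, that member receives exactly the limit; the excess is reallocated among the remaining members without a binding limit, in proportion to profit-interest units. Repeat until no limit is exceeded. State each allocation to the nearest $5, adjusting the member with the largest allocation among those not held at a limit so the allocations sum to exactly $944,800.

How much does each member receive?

Sum of profit-interest units: 48.
Pro-rata shares before constraints: Becker 255,883.33; Dube 157,466.67; Nwosu 78,733.33; Haddad 98,416.67; Marchetti 354,300.00.
Held at cap: Marchetti ($209,040); balance $735,760 reallocated over remaining profit-interest units 30.
Redistributed shares: Becker 318,829.33 → $318,830; Dube 196,202.67 → $196,205; Nwosu 98,101.33 → $98,100; Haddad 122,626.67 → $122,625.

Becker: $318,830; Dube: $196,205; Nwosu: $98,100; Haddad: $122,625; Marchetti: $209,040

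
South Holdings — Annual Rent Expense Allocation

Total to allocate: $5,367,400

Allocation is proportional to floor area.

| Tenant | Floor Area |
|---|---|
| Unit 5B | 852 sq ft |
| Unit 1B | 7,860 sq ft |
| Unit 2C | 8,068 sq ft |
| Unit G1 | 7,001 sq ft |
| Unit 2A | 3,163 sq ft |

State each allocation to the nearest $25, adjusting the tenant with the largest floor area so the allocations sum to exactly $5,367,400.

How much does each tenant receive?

Floor area total: 26,944.
Unrounded shares: Unit 5B 852/26,944 × $5,367,400 = 169,723.31; Unit 1B 7,860/26,944 × $5,367,400 = 1,565,757.27; Unit 2C 8,068/26,944 × $5,367,400 = 1,607,192.07; Unit G1 7,001/26,944 × $5,367,400 = 1,394,639.53; Unit 2A 3,163/26,944 × $5,367,400 = 630,087.82.
Rounded to nearest $25: Unit 5B $169,725; Unit 1B $1,565,750; Unit 2C $1,607,200; Unit G1 $1,394,650; Unit 2A $630,100. Sum = $5,367,425.
Difference $5,367,400 − $5,367,425 = −$25 applied to largest floor area (Unit 2C): Unit 2C becomes $1,607,175.

Unit 5B: $169,725 · Unit 1B: $1,565,750 · Unit 2C: $1,607,175 · Unit G1: $1,394,650 · Unit 2A: $630,100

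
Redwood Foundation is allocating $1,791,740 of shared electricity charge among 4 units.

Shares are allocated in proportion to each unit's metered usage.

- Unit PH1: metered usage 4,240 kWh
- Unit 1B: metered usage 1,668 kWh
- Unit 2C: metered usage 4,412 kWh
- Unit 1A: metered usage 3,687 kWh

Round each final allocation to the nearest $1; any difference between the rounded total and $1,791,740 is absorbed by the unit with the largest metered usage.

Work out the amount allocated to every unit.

Metered usage total: 4,240 + 1,668 + 4,412 + 3,687 = 14,007.
Proportional shares: Unit PH1 542,370.07; Unit 1B 213,366.34; Unit 2C 564,371.88; Unit 1A 471,631.71.
Rounded to nearest $1: Unit PH1 $542,370; Unit 1B $213,366; Unit 2C $564,372; Unit 1A $471,632. Sum = $1,791,740.
Sum already equals the total — no adjustment.

Unit PH1: $542,370 | Unit 1B: $213,366 | Unit 2C: $564,372 | Unit 1A: $471,632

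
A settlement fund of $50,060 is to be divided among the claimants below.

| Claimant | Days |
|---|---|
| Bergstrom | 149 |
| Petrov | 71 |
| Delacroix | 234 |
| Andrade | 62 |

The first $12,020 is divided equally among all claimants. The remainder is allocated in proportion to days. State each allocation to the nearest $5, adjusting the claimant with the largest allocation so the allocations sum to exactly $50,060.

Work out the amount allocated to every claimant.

$12,020 shared equally gives $3,005 per claimant.
Remainder $38,040 by days (total 516): Bergstrom 10,984.42 → $10,985; Petrov 5,234.19 → $5,235; Delacroix 17,250.70 → $17,250; Andrade 4,570.70 → $4,570.
Totals: Bergstrom $3,005 + $10,985 = $13,990; Petrov $3,005 + $5,235 = $8,240; Delacroix $3,005 + $17,250 = $20,255; Andrade $3,005 + $4,570 = $7,575.

Bergstrom: $13,990; Petrov: $8,240; Delacroix: $20,255; Andrade: $7,575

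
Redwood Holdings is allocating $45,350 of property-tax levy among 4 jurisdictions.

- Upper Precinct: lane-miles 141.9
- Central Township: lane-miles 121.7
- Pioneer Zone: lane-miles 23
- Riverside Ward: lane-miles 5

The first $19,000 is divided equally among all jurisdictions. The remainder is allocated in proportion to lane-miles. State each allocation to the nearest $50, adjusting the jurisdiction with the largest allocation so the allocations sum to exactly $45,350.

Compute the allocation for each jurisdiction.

Upper Precinct: $17,550; Central Township: $15,750; Pioneer Zone: $6,850; Riverside Ward: $5,200

Equal tier: $19,000 ÷ 4 = $4,750 apiece.
Remainder $26,350 by lane-miles (total 291.6): Upper Precinct 12,822.58 → $12,800; Central Township 10,997.24 → $11,000; Pioneer Zone 2,078.36 → $2,100; Riverside Ward 451.82 → $450.
Totals: Upper Precinct $4,750 + $12,800 = $17,550; Central Township $4,750 + $11,000 = $15,750; Pioneer Zone $4,750 + $2,100 = $6,850; Riverside Ward $4,750 + $450 = $5,200.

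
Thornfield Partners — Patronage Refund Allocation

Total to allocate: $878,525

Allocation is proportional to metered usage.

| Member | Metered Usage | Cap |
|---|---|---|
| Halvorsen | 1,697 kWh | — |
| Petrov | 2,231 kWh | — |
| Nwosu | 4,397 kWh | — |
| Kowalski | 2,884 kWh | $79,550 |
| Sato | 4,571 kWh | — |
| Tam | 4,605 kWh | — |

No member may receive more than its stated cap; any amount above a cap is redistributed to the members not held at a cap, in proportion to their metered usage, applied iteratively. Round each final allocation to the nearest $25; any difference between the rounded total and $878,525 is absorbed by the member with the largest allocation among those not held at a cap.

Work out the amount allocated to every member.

Halvorsen: $77,475; Petrov: $101,850; Nwosu: $200,725; Kowalski: $79,550; Sato: $208,675; Tam: $210,250

Sum of metered usage: 20,385.
Pro-rata shares before constraints: Halvorsen 73,135.00; Petrov 96,148.60; Nwosu 189,495.92; Kowalski 124,290.71; Sato 196,994.74; Tam 198,460.03.
Capped: Kowalski ($79,550); remaining pool $798,975 reallocated over remaining metered usage 17,501.
Remaining shares: Halvorsen 77,473.32 → $77,475; Petrov 101,852.08 → $101,850; Nwosu 200,736.71 → $200,725; Sato 208,680.35 → $208,675; Tam 210,232.55 → $210,225.
Rounding difference +$25 applied to Tam → $210,250.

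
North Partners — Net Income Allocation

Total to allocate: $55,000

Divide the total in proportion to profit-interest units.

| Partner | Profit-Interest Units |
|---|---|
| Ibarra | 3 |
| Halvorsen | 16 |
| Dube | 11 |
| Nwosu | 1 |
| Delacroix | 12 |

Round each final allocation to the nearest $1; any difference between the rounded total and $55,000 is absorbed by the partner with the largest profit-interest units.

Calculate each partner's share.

Total profit-interest units = 3 + 16 + 11 + 1 + 12 = 43.
Raw shares: Ibarra 3,837.21; Halvorsen 20,465.12; Dube 14,069.77; Nwosu 1,279.07; Delacroix 15,348.84.
At nearest $1: Ibarra $3,837; Halvorsen $20,465; Dube $14,070; Nwosu $1,279; Delacroix $15,349. Sum = $55,000.
Sum already equals the total — no adjustment.

Ibarra: $3,837; Halvorsen: $20,465; Dube: $14,070; Nwosu: $1,279; Delacroix: $15,349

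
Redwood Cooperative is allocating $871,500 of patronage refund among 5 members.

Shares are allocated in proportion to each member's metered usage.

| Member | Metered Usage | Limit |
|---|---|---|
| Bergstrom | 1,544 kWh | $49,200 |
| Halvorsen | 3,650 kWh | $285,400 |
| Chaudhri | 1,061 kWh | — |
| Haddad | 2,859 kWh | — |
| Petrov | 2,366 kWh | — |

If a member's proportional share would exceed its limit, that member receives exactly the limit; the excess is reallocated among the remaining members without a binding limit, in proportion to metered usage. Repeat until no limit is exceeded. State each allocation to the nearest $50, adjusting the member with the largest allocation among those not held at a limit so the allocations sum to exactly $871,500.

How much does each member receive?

Bergstrom: $49,200 · Halvorsen: $285,400 · Chaudhri: $90,600 · Haddad: $244,200 · Petrov: $202,100

Total metered usage = 11,480.
Unconstrained shares: Bergstrom 117,212.20; Halvorsen 277,088.41; Chaudhri 80,545.43; Haddad 217,039.94; Petrov 179,614.02.
Cap binds for Bergstrom ($49,200); residual $822,300 reallocated over remaining metered usage 9,936.
Cap binds for Halvorsen ($285,400); residual $536,900 reallocated over remaining metered usage 6,286.
Redistributed shares: Chaudhri 90,622.16 → $90,600; Haddad 244,192.98 → $244,200; Petrov 202,084.86 → $202,100.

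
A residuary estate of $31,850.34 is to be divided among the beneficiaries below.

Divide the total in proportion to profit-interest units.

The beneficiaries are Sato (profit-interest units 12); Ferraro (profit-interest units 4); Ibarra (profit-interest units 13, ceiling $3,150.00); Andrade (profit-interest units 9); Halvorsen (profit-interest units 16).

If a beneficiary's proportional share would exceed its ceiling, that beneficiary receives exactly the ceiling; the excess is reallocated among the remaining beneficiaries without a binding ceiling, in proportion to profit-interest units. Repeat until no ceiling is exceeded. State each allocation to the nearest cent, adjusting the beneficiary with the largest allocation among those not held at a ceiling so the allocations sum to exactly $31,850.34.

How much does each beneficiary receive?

Sato: $8,400.10 | Ferraro: $2,800.03 | Ibarra: $3,150.00 | Andrade: $6,300.07 | Halvorsen: $11,200.14

Sum of profit-interest units: 54.
Pro-rata shares before constraints: Sato 7,077.8533; Ferraro 2,359.2844; Ibarra 7,667.6744; Andrade 5,308.3900; Halvorsen 9,437.1378.
Cap binds for Ibarra ($3,150.00); balance $28,700.34 reallocated over remaining profit-interest units 41.
Redistributed shares: Sato 8,400.0995 → $8,400.10; Ferraro 2,800.0332 → $2,800.03; Andrade 6,300.0746 → $6,300.07; Halvorsen 11,200.1327 → $11,200.13.
Rounding difference +$0.01 applied to Halvorsen → $11,200.14.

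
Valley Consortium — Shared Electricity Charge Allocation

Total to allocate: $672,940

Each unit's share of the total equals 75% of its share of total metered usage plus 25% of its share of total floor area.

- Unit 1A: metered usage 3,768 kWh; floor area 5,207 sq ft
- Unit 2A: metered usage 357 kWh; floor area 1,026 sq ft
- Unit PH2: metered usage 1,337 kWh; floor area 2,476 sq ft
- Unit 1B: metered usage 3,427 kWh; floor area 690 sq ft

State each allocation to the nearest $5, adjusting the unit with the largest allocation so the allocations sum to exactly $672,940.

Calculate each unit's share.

Totals — metered usage 8,889, floor area 9,399.
Combined weights (75% metered usage + 25% floor area): Unit 1A 0.4564; Unit 2A 0.0574; Unit PH2 0.1787; Unit 1B 0.3075.
Pro-rata amounts: Unit 1A 307,143.14; Unit 2A 38,634.59; Unit PH2 120,231.52; Unit 1B 206,930.75.
At nearest $5: Unit 1A $307,145; Unit 2A $38,635; Unit PH2 $120,230; Unit 1B $206,930. Sum = $672,940.
Rounded total matches; no reconciliation needed.

Unit 1A: $307,145 · Unit 2A: $38,635 · Unit PH2: $120,230 · Unit 1B: $206,930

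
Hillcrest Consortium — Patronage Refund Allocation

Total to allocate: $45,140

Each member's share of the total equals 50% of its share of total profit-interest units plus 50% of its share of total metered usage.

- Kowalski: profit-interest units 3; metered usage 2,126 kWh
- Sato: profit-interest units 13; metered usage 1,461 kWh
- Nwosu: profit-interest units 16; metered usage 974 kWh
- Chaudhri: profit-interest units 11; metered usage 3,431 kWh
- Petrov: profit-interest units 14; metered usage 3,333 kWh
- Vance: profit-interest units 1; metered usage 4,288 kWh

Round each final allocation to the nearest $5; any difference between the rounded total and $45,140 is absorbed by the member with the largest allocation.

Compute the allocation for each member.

Kowalski: $4,240 · Sato: $7,170 · Nwosu: $7,635 · Chaudhri: $9,240 · Petrov: $10,265 · Vance: $6,590

Profit-interest units total 58; metered usage total 15,613.
Blended shares (50% profit-interest units + 50% metered usage): Kowalski 0.0939; Sato 0.1589; Nwosu 0.1691; Chaudhri 0.2047; Petrov 0.2274; Vance 0.1459.
Proportional shares: Kowalski 4,240.74; Sato 7,170.80; Nwosu 7,634.21; Chaudhri 9,240.34; Petrov 10,266.08; Vance 6,587.83.
At nearest $5: Kowalski $4,240; Sato $7,170; Nwosu $7,635; Chaudhri $9,240; Petrov $10,265; Vance $6,590. Sum = $45,140.
Sum already equals the total — no adjustment.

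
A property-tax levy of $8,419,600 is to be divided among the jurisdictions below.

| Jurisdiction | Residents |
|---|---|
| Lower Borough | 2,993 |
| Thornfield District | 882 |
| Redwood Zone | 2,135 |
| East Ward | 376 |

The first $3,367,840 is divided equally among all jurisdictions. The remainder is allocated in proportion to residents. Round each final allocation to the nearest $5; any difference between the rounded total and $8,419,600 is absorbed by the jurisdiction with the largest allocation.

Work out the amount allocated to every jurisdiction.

First tranche $3,367,840 split equally: $841,960 each.
Remainder $5,051,760 by residents (total 6,386): Lower Borough 2,367,666.41 → $2,367,665; Thornfield District 697,721.94 → $697,720; Redwood Zone 1,688,930.10 → $1,688,930; East Ward 297,441.55 → $297,440.
Rounding difference +$5 on remainder applied to Lower Borough.
Totals: Lower Borough $841,960 + $2,367,670 = $3,209,630; Thornfield District $841,960 + $697,720 = $1,539,680; Redwood Zone $841,960 + $1,688,930 = $2,530,890; East Ward $841,960 + $297,440 = $1,139,400.

Lower Borough: $3,209,630 | Thornfield District: $1,539,680 | Redwood Zone: $2,530,890 | East Ward: $1,139,400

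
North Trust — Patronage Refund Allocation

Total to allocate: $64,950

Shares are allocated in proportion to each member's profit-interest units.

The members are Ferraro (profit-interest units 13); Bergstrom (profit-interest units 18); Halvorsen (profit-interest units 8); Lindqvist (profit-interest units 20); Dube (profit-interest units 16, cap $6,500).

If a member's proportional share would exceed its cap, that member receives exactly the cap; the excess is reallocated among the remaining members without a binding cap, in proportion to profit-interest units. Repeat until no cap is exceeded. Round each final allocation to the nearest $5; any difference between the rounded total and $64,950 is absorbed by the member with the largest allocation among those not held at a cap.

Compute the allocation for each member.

Ferraro: $12,880; Bergstrom: $17,830; Halvorsen: $7,925; Lindqvist: $19,815; Dube: $6,500

Total profit-interest units = 75.
Unconstrained shares: Ferraro 11,258.00; Bergstrom 15,588.00; Halvorsen 6,928.00; Lindqvist 17,320.00; Dube 13,856.00.
Cap binds for Dube ($6,500); residual $58,450 reallocated over remaining profit-interest units 59.
Redistributed shares: Ferraro 12,878.81 → $12,880; Bergstrom 17,832.20 → $17,830; Halvorsen 7,925.42 → $7,925; Lindqvist 19,813.56 → $19,815.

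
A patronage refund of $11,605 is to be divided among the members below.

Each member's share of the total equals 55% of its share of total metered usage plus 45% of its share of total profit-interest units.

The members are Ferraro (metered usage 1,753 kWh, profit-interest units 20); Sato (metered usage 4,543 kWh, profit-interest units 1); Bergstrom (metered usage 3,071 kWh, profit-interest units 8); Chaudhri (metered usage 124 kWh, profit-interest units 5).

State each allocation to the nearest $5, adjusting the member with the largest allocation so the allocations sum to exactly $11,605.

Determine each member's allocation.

Totals — metered usage 9,491, profit-interest units 34.
Blended shares (55% metered usage + 45% profit-interest units): Ferraro 0.3663; Sato 0.2765; Bergstrom 0.2838; Chaudhri 0.0734.
Pro-rata amounts: Ferraro 4,250.81; Sato 3,208.79; Bergstrom 3,294.03; Chaudhri 851.37.
After rounding ($5): Ferraro $4,250; Sato $3,210; Bergstrom $3,295; Chaudhri $850. Sum = $11,605.
No rounding difference to absorb.

Ferraro: $4,250 · Sato: $3,210 · Bergstrom: $3,295 · Chaudhri: $850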